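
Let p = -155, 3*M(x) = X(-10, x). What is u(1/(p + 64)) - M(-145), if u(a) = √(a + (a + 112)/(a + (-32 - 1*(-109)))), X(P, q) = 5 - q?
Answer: -50 + 5*√23471255990/637546 ≈ -48.798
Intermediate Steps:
M(x) = 5/3 - x/3 (M(x) = (5 - x)/3 = 5/3 - x/3)
u(a) = √(a + (112 + a)/(77 + a)) (u(a) = √(a + (112 + a)/(a + (-32 + 109))) = √(a + (112 + a)/(a + 77)) = √(a + (112 + a)/(77 + a)))
u(1/(p + 64)) - M(-145) = √((112 + 1/(-155 + 64) + (77 + 1/(-155 + 64))/(-155 + 64))/(77 + 1/(-155 + 64))) - (5/3 - ⅓*(-145)) = √((112 + 1/(-91) + (77 + 1/(-91))/(-91))/(77 + 1/(-91))) - (5/3 + 145/3) = √((112 - 1/91 - (77 - 1/91)/91)/(77 - 1/91)) - 1*50 = √((112 - 1/91 - 1/91*7006/91)/(7006/91)) - 50 = √(91*(112 - 1/91 - 7006/8281)/7006) - 50 = √((91/7006)*(920375/8281)) - 50 = √(920375/637546) - 50 = 5*√23471255990/637546 - 50 = -50 + 5*√23471255990/637546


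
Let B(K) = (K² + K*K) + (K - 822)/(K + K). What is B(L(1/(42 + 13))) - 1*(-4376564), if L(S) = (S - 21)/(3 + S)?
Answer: 34794514786983/7949906 ≈ 4.3767e+6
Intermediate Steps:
L(S) = (-21 + S)/(3 + S)
B(K) = 2*K² + (-822 + K)/(2*K) (B(K) = (K² + K²) + (-822 + K)/((2*K)) = 2*K² + (-822 + K)*(1/(2*K)) = 2*K² + (-822 + K)/(2*K))
B(L(1/(42 + 13))) - 1*(-4376564) = (-822 + (-21 + 1/(42 + 13))/(3 + 1/(42 + 13)) + 4*((-21 + 1/(42 + 13))/(3 + 1/(42 + 13)))³)/(2*(((-21 + 1/(42 + 13))/(3 + 1/(42 + 13))))) - 1*(-4376564) = (-822 + (-21 + 1/55)/(3 + 1/55) + 4*((-21 + 1/55)/(3 + 1/55))³)/(2*(((-21 + 1/55)/(3 + 1/55)))) + 4376564 = (-822 - 1154/55/(166/55) + 4*(-1154/55/(166/55))³)/(2*((-1154/55/(166/55)))) + 4376564 = (-822 + (55/166)*(-1154/55) + 4*((55/166)*(-1154/55))³)/(2*(((55/166)*(-1154/55)))) + 4376564 = (-822 - 577/83 + 4*(-577/83)³)/(2*(-577/83)) + 4376564 = (½)*(-83/577)*(-822 - 577/83 + 4*(-192100033/571787)) + 4376564 = (½)*(-83/577)*(-822 - 577/83 - 768400132/571787) + 4376564 = (½)*(-83/577)*(-1242383999/571787) + 4376564 = 1242383999/7949906 + 4376564 = 34794514786983/7949906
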